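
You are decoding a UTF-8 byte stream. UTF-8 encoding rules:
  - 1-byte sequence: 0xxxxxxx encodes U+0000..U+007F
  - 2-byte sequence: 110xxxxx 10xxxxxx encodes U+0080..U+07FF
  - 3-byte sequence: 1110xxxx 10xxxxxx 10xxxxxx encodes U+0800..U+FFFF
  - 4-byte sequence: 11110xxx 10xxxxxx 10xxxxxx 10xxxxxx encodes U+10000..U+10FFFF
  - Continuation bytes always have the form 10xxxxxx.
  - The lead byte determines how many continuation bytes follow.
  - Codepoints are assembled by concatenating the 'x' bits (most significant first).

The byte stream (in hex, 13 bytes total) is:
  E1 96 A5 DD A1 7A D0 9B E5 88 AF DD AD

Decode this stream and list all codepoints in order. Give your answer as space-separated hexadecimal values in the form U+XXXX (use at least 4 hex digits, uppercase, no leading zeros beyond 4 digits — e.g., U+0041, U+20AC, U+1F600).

Byte[0]=E1: 3-byte lead, need 2 cont bytes. acc=0x1
Byte[1]=96: continuation. acc=(acc<<6)|0x16=0x56
Byte[2]=A5: continuation. acc=(acc<<6)|0x25=0x15A5
Completed: cp=U+15A5 (starts at byte 0)
Byte[3]=DD: 2-byte lead, need 1 cont bytes. acc=0x1D
Byte[4]=A1: continuation. acc=(acc<<6)|0x21=0x761
Completed: cp=U+0761 (starts at byte 3)
Byte[5]=7A: 1-byte ASCII. cp=U+007A
Byte[6]=D0: 2-byte lead, need 1 cont bytes. acc=0x10
Byte[7]=9B: continuation. acc=(acc<<6)|0x1B=0x41B
Completed: cp=U+041B (starts at byte 6)
Byte[8]=E5: 3-byte lead, need 2 cont bytes. acc=0x5
Byte[9]=88: continuation. acc=(acc<<6)|0x08=0x148
Byte[10]=AF: continuation. acc=(acc<<6)|0x2F=0x522F
Completed: cp=U+522F (starts at byte 8)
Byte[11]=DD: 2-byte lead, need 1 cont bytes. acc=0x1D
Byte[12]=AD: continuation. acc=(acc<<6)|0x2D=0x76D
Completed: cp=U+076D (starts at byte 11)

Answer: U+15A5 U+0761 U+007A U+041B U+522F U+076D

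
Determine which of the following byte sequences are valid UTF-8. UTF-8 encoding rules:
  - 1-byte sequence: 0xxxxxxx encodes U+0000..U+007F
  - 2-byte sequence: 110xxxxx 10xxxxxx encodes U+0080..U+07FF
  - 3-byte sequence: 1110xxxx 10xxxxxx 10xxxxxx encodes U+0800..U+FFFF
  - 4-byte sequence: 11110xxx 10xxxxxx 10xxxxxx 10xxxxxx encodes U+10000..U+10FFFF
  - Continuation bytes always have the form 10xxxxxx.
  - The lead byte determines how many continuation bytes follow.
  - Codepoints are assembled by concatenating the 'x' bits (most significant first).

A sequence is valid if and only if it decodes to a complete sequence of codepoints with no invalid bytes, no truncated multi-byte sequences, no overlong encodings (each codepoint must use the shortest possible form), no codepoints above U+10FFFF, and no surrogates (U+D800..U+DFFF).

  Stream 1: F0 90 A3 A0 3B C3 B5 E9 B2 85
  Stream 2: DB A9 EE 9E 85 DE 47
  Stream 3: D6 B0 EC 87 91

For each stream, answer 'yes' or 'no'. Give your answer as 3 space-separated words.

Answer: yes no yes

Derivation:
Stream 1: decodes cleanly. VALID
Stream 2: error at byte offset 6. INVALID
Stream 3: decodes cleanly. VALID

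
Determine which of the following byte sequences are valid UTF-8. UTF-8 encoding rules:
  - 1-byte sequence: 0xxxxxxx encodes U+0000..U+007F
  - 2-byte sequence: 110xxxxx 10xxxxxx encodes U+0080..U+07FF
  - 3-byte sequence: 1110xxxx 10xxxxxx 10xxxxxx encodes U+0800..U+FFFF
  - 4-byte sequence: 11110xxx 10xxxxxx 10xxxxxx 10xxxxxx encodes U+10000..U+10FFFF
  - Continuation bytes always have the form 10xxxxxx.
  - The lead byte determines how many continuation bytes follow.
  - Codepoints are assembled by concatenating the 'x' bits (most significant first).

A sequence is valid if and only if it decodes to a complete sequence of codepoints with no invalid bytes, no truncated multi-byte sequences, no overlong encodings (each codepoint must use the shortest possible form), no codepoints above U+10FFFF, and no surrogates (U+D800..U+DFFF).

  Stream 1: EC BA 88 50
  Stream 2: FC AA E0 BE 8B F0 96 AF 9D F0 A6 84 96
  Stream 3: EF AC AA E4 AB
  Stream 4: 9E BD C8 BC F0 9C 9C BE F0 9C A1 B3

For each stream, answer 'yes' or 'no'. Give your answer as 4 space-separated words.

Answer: yes no no no

Derivation:
Stream 1: decodes cleanly. VALID
Stream 2: error at byte offset 0. INVALID
Stream 3: error at byte offset 5. INVALID
Stream 4: error at byte offset 0. INVALID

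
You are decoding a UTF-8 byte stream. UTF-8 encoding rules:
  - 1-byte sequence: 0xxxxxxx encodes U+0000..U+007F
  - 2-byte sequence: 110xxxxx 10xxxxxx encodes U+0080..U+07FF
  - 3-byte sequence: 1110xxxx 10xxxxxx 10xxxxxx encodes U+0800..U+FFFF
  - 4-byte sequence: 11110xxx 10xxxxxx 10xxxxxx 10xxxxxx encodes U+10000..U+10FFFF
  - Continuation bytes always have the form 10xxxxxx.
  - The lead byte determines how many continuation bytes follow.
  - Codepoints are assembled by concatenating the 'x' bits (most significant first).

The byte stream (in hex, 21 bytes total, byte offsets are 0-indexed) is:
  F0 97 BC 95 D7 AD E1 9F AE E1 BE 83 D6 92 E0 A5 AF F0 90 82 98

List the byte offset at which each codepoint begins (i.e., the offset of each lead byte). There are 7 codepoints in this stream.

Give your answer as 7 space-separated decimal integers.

Answer: 0 4 6 9 12 14 17

Derivation:
Byte[0]=F0: 4-byte lead, need 3 cont bytes. acc=0x0
Byte[1]=97: continuation. acc=(acc<<6)|0x17=0x17
Byte[2]=BC: continuation. acc=(acc<<6)|0x3C=0x5FC
Byte[3]=95: continuation. acc=(acc<<6)|0x15=0x17F15
Completed: cp=U+17F15 (starts at byte 0)
Byte[4]=D7: 2-byte lead, need 1 cont bytes. acc=0x17
Byte[5]=AD: continuation. acc=(acc<<6)|0x2D=0x5ED
Completed: cp=U+05ED (starts at byte 4)
Byte[6]=E1: 3-byte lead, need 2 cont bytes. acc=0x1
Byte[7]=9F: continuation. acc=(acc<<6)|0x1F=0x5F
Byte[8]=AE: continuation. acc=(acc<<6)|0x2E=0x17EE
Completed: cp=U+17EE (starts at byte 6)
Byte[9]=E1: 3-byte lead, need 2 cont bytes. acc=0x1
Byte[10]=BE: continuation. acc=(acc<<6)|0x3E=0x7E
Byte[11]=83: continuation. acc=(acc<<6)|0x03=0x1F83
Completed: cp=U+1F83 (starts at byte 9)
Byte[12]=D6: 2-byte lead, need 1 cont bytes. acc=0x16
Byte[13]=92: continuation. acc=(acc<<6)|0x12=0x592
Completed: cp=U+0592 (starts at byte 12)
Byte[14]=E0: 3-byte lead, need 2 cont bytes. acc=0x0
Byte[15]=A5: continuation. acc=(acc<<6)|0x25=0x25
Byte[16]=AF: continuation. acc=(acc<<6)|0x2F=0x96F
Completed: cp=U+096F (starts at byte 14)
Byte[17]=F0: 4-byte lead, need 3 cont bytes. acc=0x0
Byte[18]=90: continuation. acc=(acc<<6)|0x10=0x10
Byte[19]=82: continuation. acc=(acc<<6)|0x02=0x402
Byte[20]=98: continuation. acc=(acc<<6)|0x18=0x10098
Completed: cp=U+10098 (starts at byte 17)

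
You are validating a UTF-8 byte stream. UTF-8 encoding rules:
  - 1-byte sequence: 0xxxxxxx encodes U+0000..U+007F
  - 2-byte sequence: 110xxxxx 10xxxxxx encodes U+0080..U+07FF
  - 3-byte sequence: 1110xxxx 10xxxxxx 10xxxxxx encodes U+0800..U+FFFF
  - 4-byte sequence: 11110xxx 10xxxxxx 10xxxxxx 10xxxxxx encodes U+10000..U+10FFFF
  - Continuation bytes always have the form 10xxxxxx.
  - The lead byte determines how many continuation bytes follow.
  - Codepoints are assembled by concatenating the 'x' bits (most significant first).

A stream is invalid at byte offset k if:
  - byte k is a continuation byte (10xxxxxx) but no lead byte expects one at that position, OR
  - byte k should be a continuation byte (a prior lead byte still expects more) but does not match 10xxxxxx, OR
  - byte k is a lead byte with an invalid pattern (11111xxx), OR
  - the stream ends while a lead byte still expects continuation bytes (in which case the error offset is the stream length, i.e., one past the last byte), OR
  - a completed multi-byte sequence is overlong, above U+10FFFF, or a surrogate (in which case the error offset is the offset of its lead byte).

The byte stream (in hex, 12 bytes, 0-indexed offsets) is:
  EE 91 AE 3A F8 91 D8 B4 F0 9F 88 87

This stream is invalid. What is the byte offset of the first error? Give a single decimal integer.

Answer: 4

Derivation:
Byte[0]=EE: 3-byte lead, need 2 cont bytes. acc=0xE
Byte[1]=91: continuation. acc=(acc<<6)|0x11=0x391
Byte[2]=AE: continuation. acc=(acc<<6)|0x2E=0xE46E
Completed: cp=U+E46E (starts at byte 0)
Byte[3]=3A: 1-byte ASCII. cp=U+003A
Byte[4]=F8: INVALID lead byte (not 0xxx/110x/1110/11110)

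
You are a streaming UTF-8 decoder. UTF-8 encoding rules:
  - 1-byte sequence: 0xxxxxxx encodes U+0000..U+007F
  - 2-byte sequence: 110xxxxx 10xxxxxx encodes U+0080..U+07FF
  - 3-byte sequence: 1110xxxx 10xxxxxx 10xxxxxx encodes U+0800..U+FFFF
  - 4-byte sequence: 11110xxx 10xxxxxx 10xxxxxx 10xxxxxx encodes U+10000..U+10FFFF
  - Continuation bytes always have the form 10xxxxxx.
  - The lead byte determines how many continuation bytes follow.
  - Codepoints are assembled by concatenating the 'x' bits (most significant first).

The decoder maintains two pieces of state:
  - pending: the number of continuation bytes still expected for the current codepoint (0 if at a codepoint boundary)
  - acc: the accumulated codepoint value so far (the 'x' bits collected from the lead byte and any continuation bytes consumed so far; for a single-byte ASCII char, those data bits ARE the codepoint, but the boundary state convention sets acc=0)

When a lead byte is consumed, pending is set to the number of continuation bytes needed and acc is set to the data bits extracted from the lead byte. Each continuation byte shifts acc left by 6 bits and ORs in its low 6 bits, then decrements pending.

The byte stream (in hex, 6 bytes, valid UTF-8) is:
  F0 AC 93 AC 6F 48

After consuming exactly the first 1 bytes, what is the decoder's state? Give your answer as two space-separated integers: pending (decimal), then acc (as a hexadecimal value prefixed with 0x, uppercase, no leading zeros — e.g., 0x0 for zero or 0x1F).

Byte[0]=F0: 4-byte lead. pending=3, acc=0x0

Answer: 3 0x0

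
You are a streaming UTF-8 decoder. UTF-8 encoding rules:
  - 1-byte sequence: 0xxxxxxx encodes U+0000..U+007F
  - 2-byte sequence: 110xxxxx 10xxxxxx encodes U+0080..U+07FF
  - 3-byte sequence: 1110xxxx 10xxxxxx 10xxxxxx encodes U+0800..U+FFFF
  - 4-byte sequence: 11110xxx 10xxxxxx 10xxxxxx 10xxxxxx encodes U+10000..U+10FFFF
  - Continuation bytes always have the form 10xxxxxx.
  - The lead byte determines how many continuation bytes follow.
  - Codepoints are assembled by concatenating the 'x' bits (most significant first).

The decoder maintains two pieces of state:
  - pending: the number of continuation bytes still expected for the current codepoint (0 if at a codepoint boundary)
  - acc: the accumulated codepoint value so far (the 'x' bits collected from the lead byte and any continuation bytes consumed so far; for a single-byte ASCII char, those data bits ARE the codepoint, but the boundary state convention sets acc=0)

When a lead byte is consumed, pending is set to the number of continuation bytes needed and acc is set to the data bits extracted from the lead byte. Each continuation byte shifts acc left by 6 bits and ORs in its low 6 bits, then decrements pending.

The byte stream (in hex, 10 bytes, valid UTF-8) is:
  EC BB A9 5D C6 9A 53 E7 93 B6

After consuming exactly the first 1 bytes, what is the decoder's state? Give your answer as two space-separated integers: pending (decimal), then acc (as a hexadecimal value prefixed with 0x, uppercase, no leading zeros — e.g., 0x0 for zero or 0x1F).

Byte[0]=EC: 3-byte lead. pending=2, acc=0xC

Answer: 2 0xC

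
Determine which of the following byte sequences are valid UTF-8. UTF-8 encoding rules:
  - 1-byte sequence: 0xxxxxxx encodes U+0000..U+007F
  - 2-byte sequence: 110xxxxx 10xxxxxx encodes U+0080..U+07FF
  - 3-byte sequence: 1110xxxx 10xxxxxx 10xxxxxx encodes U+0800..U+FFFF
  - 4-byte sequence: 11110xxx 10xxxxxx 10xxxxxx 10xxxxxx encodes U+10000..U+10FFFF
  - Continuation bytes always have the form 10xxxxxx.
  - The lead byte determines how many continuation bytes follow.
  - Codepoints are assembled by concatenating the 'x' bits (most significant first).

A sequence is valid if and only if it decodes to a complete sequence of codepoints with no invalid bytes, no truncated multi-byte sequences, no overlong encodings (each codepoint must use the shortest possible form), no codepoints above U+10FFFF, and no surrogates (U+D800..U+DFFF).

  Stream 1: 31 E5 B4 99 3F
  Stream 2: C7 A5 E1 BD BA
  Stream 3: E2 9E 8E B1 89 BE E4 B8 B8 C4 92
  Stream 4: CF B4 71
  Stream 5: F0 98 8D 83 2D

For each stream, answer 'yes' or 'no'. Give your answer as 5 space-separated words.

Answer: yes yes no yes yes

Derivation:
Stream 1: decodes cleanly. VALID
Stream 2: decodes cleanly. VALID
Stream 3: error at byte offset 3. INVALID
Stream 4: decodes cleanly. VALID
Stream 5: decodes cleanly. VALID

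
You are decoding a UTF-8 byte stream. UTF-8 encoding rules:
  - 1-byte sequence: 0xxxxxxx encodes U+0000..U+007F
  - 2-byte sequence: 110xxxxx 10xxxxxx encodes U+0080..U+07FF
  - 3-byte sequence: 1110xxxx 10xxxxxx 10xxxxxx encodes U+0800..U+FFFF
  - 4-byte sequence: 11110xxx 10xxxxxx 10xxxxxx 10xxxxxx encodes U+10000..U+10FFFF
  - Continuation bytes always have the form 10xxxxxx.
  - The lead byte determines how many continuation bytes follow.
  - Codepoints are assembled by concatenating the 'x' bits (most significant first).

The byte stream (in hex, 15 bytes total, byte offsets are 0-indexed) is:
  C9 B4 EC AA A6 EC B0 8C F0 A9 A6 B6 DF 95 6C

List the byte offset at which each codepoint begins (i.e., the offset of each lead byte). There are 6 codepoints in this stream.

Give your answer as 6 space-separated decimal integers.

Byte[0]=C9: 2-byte lead, need 1 cont bytes. acc=0x9
Byte[1]=B4: continuation. acc=(acc<<6)|0x34=0x274
Completed: cp=U+0274 (starts at byte 0)
Byte[2]=EC: 3-byte lead, need 2 cont bytes. acc=0xC
Byte[3]=AA: continuation. acc=(acc<<6)|0x2A=0x32A
Byte[4]=A6: continuation. acc=(acc<<6)|0x26=0xCAA6
Completed: cp=U+CAA6 (starts at byte 2)
Byte[5]=EC: 3-byte lead, need 2 cont bytes. acc=0xC
Byte[6]=B0: continuation. acc=(acc<<6)|0x30=0x330
Byte[7]=8C: continuation. acc=(acc<<6)|0x0C=0xCC0C
Completed: cp=U+CC0C (starts at byte 5)
Byte[8]=F0: 4-byte lead, need 3 cont bytes. acc=0x0
Byte[9]=A9: continuation. acc=(acc<<6)|0x29=0x29
Byte[10]=A6: continuation. acc=(acc<<6)|0x26=0xA66
Byte[11]=B6: continuation. acc=(acc<<6)|0x36=0x299B6
Completed: cp=U+299B6 (starts at byte 8)
Byte[12]=DF: 2-byte lead, need 1 cont bytes. acc=0x1F
Byte[13]=95: continuation. acc=(acc<<6)|0x15=0x7D5
Completed: cp=U+07D5 (starts at byte 12)
Byte[14]=6C: 1-byte ASCII. cp=U+006C

Answer: 0 2 5 8 12 14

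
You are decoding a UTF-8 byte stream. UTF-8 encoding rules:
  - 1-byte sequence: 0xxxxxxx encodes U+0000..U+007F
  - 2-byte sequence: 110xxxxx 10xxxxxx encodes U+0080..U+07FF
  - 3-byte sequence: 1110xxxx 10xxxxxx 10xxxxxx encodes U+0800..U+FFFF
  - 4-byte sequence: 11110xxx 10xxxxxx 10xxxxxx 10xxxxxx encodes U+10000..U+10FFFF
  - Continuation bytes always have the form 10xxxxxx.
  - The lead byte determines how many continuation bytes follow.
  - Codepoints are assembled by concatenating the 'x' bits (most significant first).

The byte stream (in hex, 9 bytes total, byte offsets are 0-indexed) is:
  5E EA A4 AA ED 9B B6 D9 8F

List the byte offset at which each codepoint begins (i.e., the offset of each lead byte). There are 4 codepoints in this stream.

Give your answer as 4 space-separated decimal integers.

Answer: 0 1 4 7

Derivation:
Byte[0]=5E: 1-byte ASCII. cp=U+005E
Byte[1]=EA: 3-byte lead, need 2 cont bytes. acc=0xA
Byte[2]=A4: continuation. acc=(acc<<6)|0x24=0x2A4
Byte[3]=AA: continuation. acc=(acc<<6)|0x2A=0xA92A
Completed: cp=U+A92A (starts at byte 1)
Byte[4]=ED: 3-byte lead, need 2 cont bytes. acc=0xD
Byte[5]=9B: continuation. acc=(acc<<6)|0x1B=0x35B
Byte[6]=B6: continuation. acc=(acc<<6)|0x36=0xD6F6
Completed: cp=U+D6F6 (starts at byte 4)
Byte[7]=D9: 2-byte lead, need 1 cont bytes. acc=0x19
Byte[8]=8F: continuation. acc=(acc<<6)|0x0F=0x64F
Completed: cp=U+064F (starts at byte 7)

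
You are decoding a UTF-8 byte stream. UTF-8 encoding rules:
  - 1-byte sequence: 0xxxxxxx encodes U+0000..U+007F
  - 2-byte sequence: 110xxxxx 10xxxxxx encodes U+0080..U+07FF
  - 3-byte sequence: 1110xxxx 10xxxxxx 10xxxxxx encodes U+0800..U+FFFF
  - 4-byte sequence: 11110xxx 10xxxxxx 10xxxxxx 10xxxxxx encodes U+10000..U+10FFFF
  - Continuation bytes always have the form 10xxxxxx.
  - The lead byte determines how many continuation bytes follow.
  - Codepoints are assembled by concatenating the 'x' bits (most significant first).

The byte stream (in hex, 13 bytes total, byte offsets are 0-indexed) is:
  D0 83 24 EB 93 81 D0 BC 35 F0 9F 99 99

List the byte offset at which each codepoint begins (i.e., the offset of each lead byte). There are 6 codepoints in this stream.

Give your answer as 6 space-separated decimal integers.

Byte[0]=D0: 2-byte lead, need 1 cont bytes. acc=0x10
Byte[1]=83: continuation. acc=(acc<<6)|0x03=0x403
Completed: cp=U+0403 (starts at byte 0)
Byte[2]=24: 1-byte ASCII. cp=U+0024
Byte[3]=EB: 3-byte lead, need 2 cont bytes. acc=0xB
Byte[4]=93: continuation. acc=(acc<<6)|0x13=0x2D3
Byte[5]=81: continuation. acc=(acc<<6)|0x01=0xB4C1
Completed: cp=U+B4C1 (starts at byte 3)
Byte[6]=D0: 2-byte lead, need 1 cont bytes. acc=0x10
Byte[7]=BC: continuation. acc=(acc<<6)|0x3C=0x43C
Completed: cp=U+043C (starts at byte 6)
Byte[8]=35: 1-byte ASCII. cp=U+0035
Byte[9]=F0: 4-byte lead, need 3 cont bytes. acc=0x0
Byte[10]=9F: continuation. acc=(acc<<6)|0x1F=0x1F
Byte[11]=99: continuation. acc=(acc<<6)|0x19=0x7D9
Byte[12]=99: continuation. acc=(acc<<6)|0x19=0x1F659
Completed: cp=U+1F659 (starts at byte 9)

Answer: 0 2 3 6 8 9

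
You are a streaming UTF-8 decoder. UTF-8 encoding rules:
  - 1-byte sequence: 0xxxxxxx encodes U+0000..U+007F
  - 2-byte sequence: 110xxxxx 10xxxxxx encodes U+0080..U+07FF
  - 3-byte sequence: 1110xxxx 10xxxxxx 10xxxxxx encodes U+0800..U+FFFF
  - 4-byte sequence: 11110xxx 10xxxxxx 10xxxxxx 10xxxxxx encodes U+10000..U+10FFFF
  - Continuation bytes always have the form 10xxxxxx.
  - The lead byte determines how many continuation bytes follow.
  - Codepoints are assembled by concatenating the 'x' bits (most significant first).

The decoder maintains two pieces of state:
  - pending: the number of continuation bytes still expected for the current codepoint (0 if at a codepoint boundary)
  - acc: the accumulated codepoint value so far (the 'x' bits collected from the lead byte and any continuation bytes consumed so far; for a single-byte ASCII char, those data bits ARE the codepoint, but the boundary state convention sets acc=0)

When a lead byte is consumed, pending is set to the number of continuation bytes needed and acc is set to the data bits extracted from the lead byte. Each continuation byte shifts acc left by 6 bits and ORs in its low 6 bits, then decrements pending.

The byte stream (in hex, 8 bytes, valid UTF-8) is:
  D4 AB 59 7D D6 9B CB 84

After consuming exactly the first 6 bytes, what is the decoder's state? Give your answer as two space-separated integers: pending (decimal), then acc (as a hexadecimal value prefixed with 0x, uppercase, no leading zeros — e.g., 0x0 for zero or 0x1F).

Byte[0]=D4: 2-byte lead. pending=1, acc=0x14
Byte[1]=AB: continuation. acc=(acc<<6)|0x2B=0x52B, pending=0
Byte[2]=59: 1-byte. pending=0, acc=0x0
Byte[3]=7D: 1-byte. pending=0, acc=0x0
Byte[4]=D6: 2-byte lead. pending=1, acc=0x16
Byte[5]=9B: continuation. acc=(acc<<6)|0x1B=0x59B, pending=0

Answer: 0 0x59B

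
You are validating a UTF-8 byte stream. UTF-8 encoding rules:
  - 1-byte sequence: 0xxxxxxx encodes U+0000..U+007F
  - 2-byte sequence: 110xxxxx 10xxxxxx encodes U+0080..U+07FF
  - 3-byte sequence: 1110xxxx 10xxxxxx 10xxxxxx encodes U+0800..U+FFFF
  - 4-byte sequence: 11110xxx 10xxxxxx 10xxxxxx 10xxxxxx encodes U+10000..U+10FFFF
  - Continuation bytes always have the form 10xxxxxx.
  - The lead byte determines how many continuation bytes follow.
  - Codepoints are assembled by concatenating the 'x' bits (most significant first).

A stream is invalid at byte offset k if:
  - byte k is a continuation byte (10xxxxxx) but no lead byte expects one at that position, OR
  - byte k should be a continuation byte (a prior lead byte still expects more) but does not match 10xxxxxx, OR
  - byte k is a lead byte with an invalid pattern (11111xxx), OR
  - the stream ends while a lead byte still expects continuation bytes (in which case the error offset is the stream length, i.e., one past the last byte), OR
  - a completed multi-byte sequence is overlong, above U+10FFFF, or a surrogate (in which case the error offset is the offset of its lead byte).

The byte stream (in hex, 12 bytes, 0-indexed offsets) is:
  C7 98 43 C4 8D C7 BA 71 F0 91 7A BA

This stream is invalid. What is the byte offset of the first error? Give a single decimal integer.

Answer: 10

Derivation:
Byte[0]=C7: 2-byte lead, need 1 cont bytes. acc=0x7
Byte[1]=98: continuation. acc=(acc<<6)|0x18=0x1D8
Completed: cp=U+01D8 (starts at byte 0)
Byte[2]=43: 1-byte ASCII. cp=U+0043
Byte[3]=C4: 2-byte lead, need 1 cont bytes. acc=0x4
Byte[4]=8D: continuation. acc=(acc<<6)|0x0D=0x10D
Completed: cp=U+010D (starts at byte 3)
Byte[5]=C7: 2-byte lead, need 1 cont bytes. acc=0x7
Byte[6]=BA: continuation. acc=(acc<<6)|0x3A=0x1FA
Completed: cp=U+01FA (starts at byte 5)
Byte[7]=71: 1-byte ASCII. cp=U+0071
Byte[8]=F0: 4-byte lead, need 3 cont bytes. acc=0x0
Byte[9]=91: continuation. acc=(acc<<6)|0x11=0x11
Byte[10]=7A: expected 10xxxxxx continuation. INVALID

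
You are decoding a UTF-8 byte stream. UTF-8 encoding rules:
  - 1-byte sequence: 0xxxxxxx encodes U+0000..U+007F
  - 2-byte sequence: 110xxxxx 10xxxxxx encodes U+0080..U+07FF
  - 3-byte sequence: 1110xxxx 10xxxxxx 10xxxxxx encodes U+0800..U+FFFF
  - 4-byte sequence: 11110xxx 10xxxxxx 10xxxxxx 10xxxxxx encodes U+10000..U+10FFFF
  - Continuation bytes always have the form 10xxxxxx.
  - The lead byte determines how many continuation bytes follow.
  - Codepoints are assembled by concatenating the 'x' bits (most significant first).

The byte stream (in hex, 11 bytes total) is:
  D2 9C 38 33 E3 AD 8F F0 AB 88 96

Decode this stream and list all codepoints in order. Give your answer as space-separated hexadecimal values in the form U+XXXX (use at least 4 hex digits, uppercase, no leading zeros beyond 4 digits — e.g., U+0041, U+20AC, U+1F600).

Answer: U+049C U+0038 U+0033 U+3B4F U+2B216

Derivation:
Byte[0]=D2: 2-byte lead, need 1 cont bytes. acc=0x12
Byte[1]=9C: continuation. acc=(acc<<6)|0x1C=0x49C
Completed: cp=U+049C (starts at byte 0)
Byte[2]=38: 1-byte ASCII. cp=U+0038
Byte[3]=33: 1-byte ASCII. cp=U+0033
Byte[4]=E3: 3-byte lead, need 2 cont bytes. acc=0x3
Byte[5]=AD: continuation. acc=(acc<<6)|0x2D=0xED
Byte[6]=8F: continuation. acc=(acc<<6)|0x0F=0x3B4F
Completed: cp=U+3B4F (starts at byte 4)
Byte[7]=F0: 4-byte lead, need 3 cont bytes. acc=0x0
Byte[8]=AB: continuation. acc=(acc<<6)|0x2B=0x2B
Byte[9]=88: continuation. acc=(acc<<6)|0x08=0xAC8
Byte[10]=96: continuation. acc=(acc<<6)|0x16=0x2B216
Completed: cp=U+2B216 (starts at byte 7)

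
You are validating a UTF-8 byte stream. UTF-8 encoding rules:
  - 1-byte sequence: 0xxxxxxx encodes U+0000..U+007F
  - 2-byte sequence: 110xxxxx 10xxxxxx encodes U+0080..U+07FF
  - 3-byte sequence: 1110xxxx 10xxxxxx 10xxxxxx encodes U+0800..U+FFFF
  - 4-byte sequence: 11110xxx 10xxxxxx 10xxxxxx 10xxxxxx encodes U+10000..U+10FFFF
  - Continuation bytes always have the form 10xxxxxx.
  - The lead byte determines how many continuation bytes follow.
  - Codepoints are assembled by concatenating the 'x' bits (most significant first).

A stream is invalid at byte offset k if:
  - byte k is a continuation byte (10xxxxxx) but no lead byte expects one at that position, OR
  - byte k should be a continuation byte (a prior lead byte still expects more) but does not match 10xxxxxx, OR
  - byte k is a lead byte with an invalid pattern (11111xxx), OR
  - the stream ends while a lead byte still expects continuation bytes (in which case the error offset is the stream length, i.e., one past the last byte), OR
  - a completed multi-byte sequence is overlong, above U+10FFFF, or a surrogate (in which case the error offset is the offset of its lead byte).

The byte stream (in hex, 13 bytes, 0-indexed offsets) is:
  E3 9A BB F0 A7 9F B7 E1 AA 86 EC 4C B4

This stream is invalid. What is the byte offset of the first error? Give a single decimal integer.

Byte[0]=E3: 3-byte lead, need 2 cont bytes. acc=0x3
Byte[1]=9A: continuation. acc=(acc<<6)|0x1A=0xDA
Byte[2]=BB: continuation. acc=(acc<<6)|0x3B=0x36BB
Completed: cp=U+36BB (starts at byte 0)
Byte[3]=F0: 4-byte lead, need 3 cont bytes. acc=0x0
Byte[4]=A7: continuation. acc=(acc<<6)|0x27=0x27
Byte[5]=9F: continuation. acc=(acc<<6)|0x1F=0x9DF
Byte[6]=B7: continuation. acc=(acc<<6)|0x37=0x277F7
Completed: cp=U+277F7 (starts at byte 3)
Byte[7]=E1: 3-byte lead, need 2 cont bytes. acc=0x1
Byte[8]=AA: continuation. acc=(acc<<6)|0x2A=0x6A
Byte[9]=86: continuation. acc=(acc<<6)|0x06=0x1A86
Completed: cp=U+1A86 (starts at byte 7)
Byte[10]=EC: 3-byte lead, need 2 cont bytes. acc=0xC
Byte[11]=4C: expected 10xxxxxx continuation. INVALID

Answer: 11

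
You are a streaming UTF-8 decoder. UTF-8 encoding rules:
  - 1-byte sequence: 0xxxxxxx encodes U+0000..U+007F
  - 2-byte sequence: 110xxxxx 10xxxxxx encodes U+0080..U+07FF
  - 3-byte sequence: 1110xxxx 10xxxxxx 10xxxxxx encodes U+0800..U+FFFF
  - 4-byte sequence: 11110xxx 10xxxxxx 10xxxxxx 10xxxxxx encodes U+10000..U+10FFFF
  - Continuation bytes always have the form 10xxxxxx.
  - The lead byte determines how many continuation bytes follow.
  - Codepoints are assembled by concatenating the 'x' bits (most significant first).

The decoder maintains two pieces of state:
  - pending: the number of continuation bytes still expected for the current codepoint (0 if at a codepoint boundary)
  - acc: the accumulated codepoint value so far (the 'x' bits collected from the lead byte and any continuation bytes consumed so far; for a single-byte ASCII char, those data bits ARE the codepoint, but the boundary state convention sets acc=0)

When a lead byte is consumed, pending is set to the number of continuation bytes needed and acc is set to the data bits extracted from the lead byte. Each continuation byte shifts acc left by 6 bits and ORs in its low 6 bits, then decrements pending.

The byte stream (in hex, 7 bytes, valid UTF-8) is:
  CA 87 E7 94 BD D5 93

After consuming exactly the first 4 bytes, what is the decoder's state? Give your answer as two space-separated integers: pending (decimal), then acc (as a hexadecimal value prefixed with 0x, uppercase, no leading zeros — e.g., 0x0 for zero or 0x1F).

Byte[0]=CA: 2-byte lead. pending=1, acc=0xA
Byte[1]=87: continuation. acc=(acc<<6)|0x07=0x287, pending=0
Byte[2]=E7: 3-byte lead. pending=2, acc=0x7
Byte[3]=94: continuation. acc=(acc<<6)|0x14=0x1D4, pending=1

Answer: 1 0x1D4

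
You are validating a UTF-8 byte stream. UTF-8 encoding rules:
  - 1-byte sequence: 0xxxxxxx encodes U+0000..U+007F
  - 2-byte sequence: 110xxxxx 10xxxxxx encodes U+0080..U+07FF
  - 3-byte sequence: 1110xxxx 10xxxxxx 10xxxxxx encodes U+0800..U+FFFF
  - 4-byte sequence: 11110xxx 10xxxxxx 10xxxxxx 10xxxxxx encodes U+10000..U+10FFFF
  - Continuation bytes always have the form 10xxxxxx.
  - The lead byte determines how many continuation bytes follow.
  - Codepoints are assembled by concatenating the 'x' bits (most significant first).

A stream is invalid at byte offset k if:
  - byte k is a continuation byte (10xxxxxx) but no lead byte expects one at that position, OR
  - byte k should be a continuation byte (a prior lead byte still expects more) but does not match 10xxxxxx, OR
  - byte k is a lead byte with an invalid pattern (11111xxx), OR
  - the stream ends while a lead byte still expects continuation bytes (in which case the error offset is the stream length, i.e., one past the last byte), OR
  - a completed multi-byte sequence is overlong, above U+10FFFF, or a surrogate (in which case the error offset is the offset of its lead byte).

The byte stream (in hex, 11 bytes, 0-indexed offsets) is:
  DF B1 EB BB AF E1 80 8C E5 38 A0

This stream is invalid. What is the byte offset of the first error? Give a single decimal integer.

Answer: 9

Derivation:
Byte[0]=DF: 2-byte lead, need 1 cont bytes. acc=0x1F
Byte[1]=B1: continuation. acc=(acc<<6)|0x31=0x7F1
Completed: cp=U+07F1 (starts at byte 0)
Byte[2]=EB: 3-byte lead, need 2 cont bytes. acc=0xB
Byte[3]=BB: continuation. acc=(acc<<6)|0x3B=0x2FB
Byte[4]=AF: continuation. acc=(acc<<6)|0x2F=0xBEEF
Completed: cp=U+BEEF (starts at byte 2)
Byte[5]=E1: 3-byte lead, need 2 cont bytes. acc=0x1
Byte[6]=80: continuation. acc=(acc<<6)|0x00=0x40
Byte[7]=8C: continuation. acc=(acc<<6)|0x0C=0x100C
Completed: cp=U+100C (starts at byte 5)
Byte[8]=E5: 3-byte lead, need 2 cont bytes. acc=0x5
Byte[9]=38: expected 10xxxxxx continuation. INVALID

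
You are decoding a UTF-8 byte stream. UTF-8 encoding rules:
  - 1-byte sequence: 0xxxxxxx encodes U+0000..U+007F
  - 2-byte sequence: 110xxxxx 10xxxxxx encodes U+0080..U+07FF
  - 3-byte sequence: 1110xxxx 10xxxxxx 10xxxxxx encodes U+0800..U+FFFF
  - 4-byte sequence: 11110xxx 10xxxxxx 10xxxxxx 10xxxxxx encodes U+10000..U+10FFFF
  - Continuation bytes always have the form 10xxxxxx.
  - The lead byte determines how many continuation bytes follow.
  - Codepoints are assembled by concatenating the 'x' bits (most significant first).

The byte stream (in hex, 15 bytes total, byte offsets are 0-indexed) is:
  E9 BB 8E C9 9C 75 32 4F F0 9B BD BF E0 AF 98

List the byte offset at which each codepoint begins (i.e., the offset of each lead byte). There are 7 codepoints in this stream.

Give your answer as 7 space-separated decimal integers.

Answer: 0 3 5 6 7 8 12

Derivation:
Byte[0]=E9: 3-byte lead, need 2 cont bytes. acc=0x9
Byte[1]=BB: continuation. acc=(acc<<6)|0x3B=0x27B
Byte[2]=8E: continuation. acc=(acc<<6)|0x0E=0x9ECE
Completed: cp=U+9ECE (starts at byte 0)
Byte[3]=C9: 2-byte lead, need 1 cont bytes. acc=0x9
Byte[4]=9C: continuation. acc=(acc<<6)|0x1C=0x25C
Completed: cp=U+025C (starts at byte 3)
Byte[5]=75: 1-byte ASCII. cp=U+0075
Byte[6]=32: 1-byte ASCII. cp=U+0032
Byte[7]=4F: 1-byte ASCII. cp=U+004F
Byte[8]=F0: 4-byte lead, need 3 cont bytes. acc=0x0
Byte[9]=9B: continuation. acc=(acc<<6)|0x1B=0x1B
Byte[10]=BD: continuation. acc=(acc<<6)|0x3D=0x6FD
Byte[11]=BF: continuation. acc=(acc<<6)|0x3F=0x1BF7F
Completed: cp=U+1BF7F (starts at byte 8)
Byte[12]=E0: 3-byte lead, need 2 cont bytes. acc=0x0
Byte[13]=AF: continuation. acc=(acc<<6)|0x2F=0x2F
Byte[14]=98: continuation. acc=(acc<<6)|0x18=0xBD8
Completed: cp=U+0BD8 (starts at byte 12)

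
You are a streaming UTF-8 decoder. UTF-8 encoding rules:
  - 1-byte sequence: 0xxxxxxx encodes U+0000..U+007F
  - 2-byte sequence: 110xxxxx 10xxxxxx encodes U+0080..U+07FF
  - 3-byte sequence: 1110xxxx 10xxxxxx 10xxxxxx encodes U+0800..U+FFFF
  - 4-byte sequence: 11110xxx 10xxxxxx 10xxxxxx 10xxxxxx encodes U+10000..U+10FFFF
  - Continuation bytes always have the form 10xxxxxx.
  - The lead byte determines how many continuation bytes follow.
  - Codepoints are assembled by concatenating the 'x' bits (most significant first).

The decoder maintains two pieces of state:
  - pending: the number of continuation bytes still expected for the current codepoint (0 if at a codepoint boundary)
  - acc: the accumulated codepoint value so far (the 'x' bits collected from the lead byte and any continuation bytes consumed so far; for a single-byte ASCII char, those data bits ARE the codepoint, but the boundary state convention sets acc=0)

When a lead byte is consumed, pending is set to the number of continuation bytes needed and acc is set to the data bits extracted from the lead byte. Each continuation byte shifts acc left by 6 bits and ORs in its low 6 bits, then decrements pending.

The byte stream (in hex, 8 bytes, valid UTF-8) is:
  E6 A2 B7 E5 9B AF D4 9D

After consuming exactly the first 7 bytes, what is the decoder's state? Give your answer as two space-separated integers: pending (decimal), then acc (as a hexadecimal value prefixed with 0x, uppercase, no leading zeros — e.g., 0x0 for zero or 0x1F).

Byte[0]=E6: 3-byte lead. pending=2, acc=0x6
Byte[1]=A2: continuation. acc=(acc<<6)|0x22=0x1A2, pending=1
Byte[2]=B7: continuation. acc=(acc<<6)|0x37=0x68B7, pending=0
Byte[3]=E5: 3-byte lead. pending=2, acc=0x5
Byte[4]=9B: continuation. acc=(acc<<6)|0x1B=0x15B, pending=1
Byte[5]=AF: continuation. acc=(acc<<6)|0x2F=0x56EF, pending=0
Byte[6]=D4: 2-byte lead. pending=1, acc=0x14

Answer: 1 0x14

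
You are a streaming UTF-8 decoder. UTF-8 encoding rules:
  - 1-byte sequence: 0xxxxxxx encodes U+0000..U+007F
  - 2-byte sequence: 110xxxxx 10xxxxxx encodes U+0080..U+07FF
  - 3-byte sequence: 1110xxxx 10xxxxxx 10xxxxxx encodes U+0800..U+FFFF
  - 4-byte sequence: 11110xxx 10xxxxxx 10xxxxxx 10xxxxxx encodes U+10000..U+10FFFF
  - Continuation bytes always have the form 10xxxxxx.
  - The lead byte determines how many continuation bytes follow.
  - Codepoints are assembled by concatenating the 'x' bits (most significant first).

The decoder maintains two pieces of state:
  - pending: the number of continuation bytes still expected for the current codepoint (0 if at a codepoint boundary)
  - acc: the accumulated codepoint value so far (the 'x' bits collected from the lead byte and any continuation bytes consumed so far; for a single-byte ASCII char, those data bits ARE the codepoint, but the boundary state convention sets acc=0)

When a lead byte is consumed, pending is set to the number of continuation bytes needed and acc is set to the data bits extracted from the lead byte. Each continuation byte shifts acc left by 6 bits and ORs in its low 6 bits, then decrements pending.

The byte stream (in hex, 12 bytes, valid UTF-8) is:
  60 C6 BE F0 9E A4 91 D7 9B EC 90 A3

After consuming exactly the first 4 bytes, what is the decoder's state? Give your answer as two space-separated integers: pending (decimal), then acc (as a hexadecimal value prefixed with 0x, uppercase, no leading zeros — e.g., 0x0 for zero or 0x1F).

Byte[0]=60: 1-byte. pending=0, acc=0x0
Byte[1]=C6: 2-byte lead. pending=1, acc=0x6
Byte[2]=BE: continuation. acc=(acc<<6)|0x3E=0x1BE, pending=0
Byte[3]=F0: 4-byte lead. pending=3, acc=0x0

Answer: 3 0x0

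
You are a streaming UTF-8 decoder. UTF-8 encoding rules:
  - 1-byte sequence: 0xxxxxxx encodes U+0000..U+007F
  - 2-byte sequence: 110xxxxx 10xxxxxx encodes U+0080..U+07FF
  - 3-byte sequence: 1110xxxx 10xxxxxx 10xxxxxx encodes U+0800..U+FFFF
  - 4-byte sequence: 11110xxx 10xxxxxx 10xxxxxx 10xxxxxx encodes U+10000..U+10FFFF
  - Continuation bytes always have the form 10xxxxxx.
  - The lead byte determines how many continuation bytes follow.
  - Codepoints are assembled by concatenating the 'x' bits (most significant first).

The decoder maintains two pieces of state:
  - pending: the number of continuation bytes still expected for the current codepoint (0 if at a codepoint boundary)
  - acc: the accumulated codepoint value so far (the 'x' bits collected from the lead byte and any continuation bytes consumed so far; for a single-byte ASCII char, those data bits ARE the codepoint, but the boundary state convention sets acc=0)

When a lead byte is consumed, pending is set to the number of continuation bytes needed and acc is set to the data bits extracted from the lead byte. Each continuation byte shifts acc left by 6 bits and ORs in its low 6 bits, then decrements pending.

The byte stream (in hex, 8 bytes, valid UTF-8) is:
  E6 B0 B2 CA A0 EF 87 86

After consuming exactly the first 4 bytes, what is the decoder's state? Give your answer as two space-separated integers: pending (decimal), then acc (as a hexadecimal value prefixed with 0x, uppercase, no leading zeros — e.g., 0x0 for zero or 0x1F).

Answer: 1 0xA

Derivation:
Byte[0]=E6: 3-byte lead. pending=2, acc=0x6
Byte[1]=B0: continuation. acc=(acc<<6)|0x30=0x1B0, pending=1
Byte[2]=B2: continuation. acc=(acc<<6)|0x32=0x6C32, pending=0
Byte[3]=CA: 2-byte lead. pending=1, acc=0xA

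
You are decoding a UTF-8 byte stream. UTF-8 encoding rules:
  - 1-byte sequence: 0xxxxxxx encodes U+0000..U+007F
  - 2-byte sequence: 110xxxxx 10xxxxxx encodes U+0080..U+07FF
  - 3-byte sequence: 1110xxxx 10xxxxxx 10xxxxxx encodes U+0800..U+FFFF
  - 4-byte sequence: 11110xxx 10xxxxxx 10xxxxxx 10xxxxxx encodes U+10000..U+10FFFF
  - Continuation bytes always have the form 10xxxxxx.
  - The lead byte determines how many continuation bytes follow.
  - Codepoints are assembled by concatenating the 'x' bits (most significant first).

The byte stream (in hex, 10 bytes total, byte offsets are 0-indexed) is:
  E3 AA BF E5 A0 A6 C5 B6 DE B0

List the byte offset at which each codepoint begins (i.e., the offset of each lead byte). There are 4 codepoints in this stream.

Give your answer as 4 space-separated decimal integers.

Byte[0]=E3: 3-byte lead, need 2 cont bytes. acc=0x3
Byte[1]=AA: continuation. acc=(acc<<6)|0x2A=0xEA
Byte[2]=BF: continuation. acc=(acc<<6)|0x3F=0x3ABF
Completed: cp=U+3ABF (starts at byte 0)
Byte[3]=E5: 3-byte lead, need 2 cont bytes. acc=0x5
Byte[4]=A0: continuation. acc=(acc<<6)|0x20=0x160
Byte[5]=A6: continuation. acc=(acc<<6)|0x26=0x5826
Completed: cp=U+5826 (starts at byte 3)
Byte[6]=C5: 2-byte lead, need 1 cont bytes. acc=0x5
Byte[7]=B6: continuation. acc=(acc<<6)|0x36=0x176
Completed: cp=U+0176 (starts at byte 6)
Byte[8]=DE: 2-byte lead, need 1 cont bytes. acc=0x1E
Byte[9]=B0: continuation. acc=(acc<<6)|0x30=0x7B0
Completed: cp=U+07B0 (starts at byte 8)

Answer: 0 3 6 8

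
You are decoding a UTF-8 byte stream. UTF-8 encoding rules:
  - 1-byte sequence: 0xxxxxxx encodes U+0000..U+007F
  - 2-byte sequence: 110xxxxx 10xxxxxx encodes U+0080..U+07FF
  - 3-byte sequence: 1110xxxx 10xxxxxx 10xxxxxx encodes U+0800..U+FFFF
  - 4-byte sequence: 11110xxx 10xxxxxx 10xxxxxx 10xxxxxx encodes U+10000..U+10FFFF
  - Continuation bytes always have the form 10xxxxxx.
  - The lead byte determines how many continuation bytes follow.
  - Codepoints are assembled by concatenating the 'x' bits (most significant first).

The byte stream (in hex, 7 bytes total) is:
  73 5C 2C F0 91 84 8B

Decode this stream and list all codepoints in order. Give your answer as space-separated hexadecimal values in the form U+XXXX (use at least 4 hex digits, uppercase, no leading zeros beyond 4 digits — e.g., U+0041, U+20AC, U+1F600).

Answer: U+0073 U+005C U+002C U+1110B

Derivation:
Byte[0]=73: 1-byte ASCII. cp=U+0073
Byte[1]=5C: 1-byte ASCII. cp=U+005C
Byte[2]=2C: 1-byte ASCII. cp=U+002C
Byte[3]=F0: 4-byte lead, need 3 cont bytes. acc=0x0
Byte[4]=91: continuation. acc=(acc<<6)|0x11=0x11
Byte[5]=84: continuation. acc=(acc<<6)|0x04=0x444
Byte[6]=8B: continuation. acc=(acc<<6)|0x0B=0x1110B
Completed: cp=U+1110B (starts at byte 3)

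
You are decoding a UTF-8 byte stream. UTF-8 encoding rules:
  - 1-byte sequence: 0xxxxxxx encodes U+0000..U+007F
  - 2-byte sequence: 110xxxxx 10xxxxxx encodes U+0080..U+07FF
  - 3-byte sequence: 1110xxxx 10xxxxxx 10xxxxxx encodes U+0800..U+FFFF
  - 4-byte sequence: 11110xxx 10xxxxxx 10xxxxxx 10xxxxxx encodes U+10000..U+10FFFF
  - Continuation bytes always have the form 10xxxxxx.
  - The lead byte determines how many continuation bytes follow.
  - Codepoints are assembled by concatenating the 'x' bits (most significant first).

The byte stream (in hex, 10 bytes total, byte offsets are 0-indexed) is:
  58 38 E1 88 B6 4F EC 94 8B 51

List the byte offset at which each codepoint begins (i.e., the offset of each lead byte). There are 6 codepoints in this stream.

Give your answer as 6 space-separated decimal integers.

Answer: 0 1 2 5 6 9

Derivation:
Byte[0]=58: 1-byte ASCII. cp=U+0058
Byte[1]=38: 1-byte ASCII. cp=U+0038
Byte[2]=E1: 3-byte lead, need 2 cont bytes. acc=0x1
Byte[3]=88: continuation. acc=(acc<<6)|0x08=0x48
Byte[4]=B6: continuation. acc=(acc<<6)|0x36=0x1236
Completed: cp=U+1236 (starts at byte 2)
Byte[5]=4F: 1-byte ASCII. cp=U+004F
Byte[6]=EC: 3-byte lead, need 2 cont bytes. acc=0xC
Byte[7]=94: continuation. acc=(acc<<6)|0x14=0x314
Byte[8]=8B: continuation. acc=(acc<<6)|0x0B=0xC50B
Completed: cp=U+C50B (starts at byte 6)
Byte[9]=51: 1-byte ASCII. cp=U+0051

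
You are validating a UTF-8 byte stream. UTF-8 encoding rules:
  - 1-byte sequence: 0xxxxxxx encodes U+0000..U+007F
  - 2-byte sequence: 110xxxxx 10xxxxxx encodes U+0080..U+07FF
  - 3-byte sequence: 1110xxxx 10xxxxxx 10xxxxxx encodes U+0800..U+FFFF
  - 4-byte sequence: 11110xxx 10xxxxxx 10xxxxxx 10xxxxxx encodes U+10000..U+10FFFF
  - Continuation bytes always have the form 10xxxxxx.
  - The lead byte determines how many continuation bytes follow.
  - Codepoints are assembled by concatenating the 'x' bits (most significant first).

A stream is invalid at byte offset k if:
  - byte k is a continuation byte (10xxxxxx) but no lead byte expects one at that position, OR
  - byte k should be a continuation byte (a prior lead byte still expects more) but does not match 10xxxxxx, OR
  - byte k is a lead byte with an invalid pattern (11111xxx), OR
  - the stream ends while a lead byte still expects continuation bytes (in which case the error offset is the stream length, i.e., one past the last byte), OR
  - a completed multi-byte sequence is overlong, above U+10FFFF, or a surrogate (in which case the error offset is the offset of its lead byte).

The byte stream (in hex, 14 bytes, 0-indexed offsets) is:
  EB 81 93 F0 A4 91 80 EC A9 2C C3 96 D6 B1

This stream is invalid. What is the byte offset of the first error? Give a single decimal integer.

Byte[0]=EB: 3-byte lead, need 2 cont bytes. acc=0xB
Byte[1]=81: continuation. acc=(acc<<6)|0x01=0x2C1
Byte[2]=93: continuation. acc=(acc<<6)|0x13=0xB053
Completed: cp=U+B053 (starts at byte 0)
Byte[3]=F0: 4-byte lead, need 3 cont bytes. acc=0x0
Byte[4]=A4: continuation. acc=(acc<<6)|0x24=0x24
Byte[5]=91: continuation. acc=(acc<<6)|0x11=0x911
Byte[6]=80: continuation. acc=(acc<<6)|0x00=0x24440
Completed: cp=U+24440 (starts at byte 3)
Byte[7]=EC: 3-byte lead, need 2 cont bytes. acc=0xC
Byte[8]=A9: continuation. acc=(acc<<6)|0x29=0x329
Byte[9]=2C: expected 10xxxxxx continuation. INVALID

Answer: 9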